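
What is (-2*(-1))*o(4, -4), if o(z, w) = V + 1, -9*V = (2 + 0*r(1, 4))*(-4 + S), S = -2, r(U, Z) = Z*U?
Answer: 14/3 ≈ 4.6667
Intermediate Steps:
r(U, Z) = U*Z
V = 4/3 (V = -(2 + 0*(1*4))*(-4 - 2)/9 = -(2 + 0*4)*(-6)/9 = -(2 + 0)*(-6)/9 = -2*(-6)/9 = -⅑*(-12) = 4/3 ≈ 1.3333)
o(z, w) = 7/3 (o(z, w) = 4/3 + 1 = 7/3)
(-2*(-1))*o(4, -4) = -2*(-1)*(7/3) = 2*(7/3) = 14/3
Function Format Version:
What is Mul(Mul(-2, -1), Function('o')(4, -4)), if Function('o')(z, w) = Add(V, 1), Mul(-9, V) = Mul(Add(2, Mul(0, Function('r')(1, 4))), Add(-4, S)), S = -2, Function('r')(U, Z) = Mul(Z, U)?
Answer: Rational(14, 3) ≈ 4.6667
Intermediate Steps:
Function('r')(U, Z) = Mul(U, Z)
V = Rational(4, 3) (V = Mul(Rational(-1, 9), Mul(Add(2, Mul(0, Mul(1, 4))), Add(-4, -2))) = Mul(Rational(-1, 9), Mul(Add(2, Mul(0, 4)), -6)) = Mul(Rational(-1, 9), Mul(Add(2, 0), -6)) = Mul(Rational(-1, 9), Mul(2, -6)) = Mul(Rational(-1, 9), -12) = Rational(4, 3) ≈ 1.3333)
Function('o')(z, w) = Rational(7, 3) (Function('o')(z, w) = Add(Rational(4, 3), 1) = Rational(7, 3))
Mul(Mul(-2, -1), Function('o')(4, -4)) = Mul(Mul(-2, -1), Rational(7, 3)) = Mul(2, Rational(7, 3)) = Rational(14, 3)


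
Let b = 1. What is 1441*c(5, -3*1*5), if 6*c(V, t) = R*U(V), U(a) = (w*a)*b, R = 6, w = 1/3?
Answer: 7205/3 ≈ 2401.7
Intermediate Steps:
w = ⅓ ≈ 0.33333
U(a) = a/3 (U(a) = (a/3)*1 = a/3)
c(V, t) = V/3 (c(V, t) = (6*(V/3))/6 = (2*V)/6 = V/3)
1441*c(5, -3*1*5) = 1441*((⅓)*5) = 1441*(5/3) = 7205/3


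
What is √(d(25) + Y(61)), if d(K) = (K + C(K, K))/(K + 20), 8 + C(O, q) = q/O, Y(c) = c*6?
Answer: 2*√2290/5 ≈ 19.142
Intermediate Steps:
Y(c) = 6*c
C(O, q) = -8 + q/O
d(K) = (-7 + K)/(20 + K) (d(K) = (K + (-8 + K/K))/(K + 20) = (K + (-8 + 1))/(20 + K) = (K - 7)/(20 + K) = (-7 + K)/(20 + K))
√(d(25) + Y(61)) = √((-7 + 25)/(20 + 25) + 6*61) = √(18/45 + 366) = √((1/45)*18 + 366) = √(⅖ + 366) = √(1832/5) = 2*√2290/5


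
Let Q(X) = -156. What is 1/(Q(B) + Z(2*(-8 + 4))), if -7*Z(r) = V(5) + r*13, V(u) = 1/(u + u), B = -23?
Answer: -70/9881 ≈ -0.0070843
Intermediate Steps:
V(u) = 1/(2*u)
Z(r) = -1/70 - 13*r/7 (Z(r) = -((1/2)/5 + r*13)/7 = -((1/2)*(1/5) + 13*r)/7 = -(1/10 + 13*r)/7 = -1/70 - 13*r/7)
1/(Q(B) + Z(2*(-8 + 4))) = 1/(-156 + (-1/70 - 26*(-8 + 4)/7)) = 1/(-156 + (-1/70 - 26*(-4)/7)) = 1/(-156 + (-1/70 - 13/7*(-8))) = 1/(-156 + (-1/70 + 104/7)) = 1/(-156 + 1039/70) = 1/(-9881/70) = -70/9881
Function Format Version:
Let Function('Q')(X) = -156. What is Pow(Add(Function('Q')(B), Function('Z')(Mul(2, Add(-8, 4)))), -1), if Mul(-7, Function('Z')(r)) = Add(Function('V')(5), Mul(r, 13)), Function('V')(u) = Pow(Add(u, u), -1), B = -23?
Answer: Rational(-70, 9881) ≈ -0.0070843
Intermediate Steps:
Function('V')(u) = Mul(Rational(1, 2), Pow(u, -1)) (Function('V')(u) = Pow(Mul(2, u), -1) = Mul(Rational(1, 2), Pow(u, -1)))
Function('Z')(r) = Add(Rational(-1, 70), Mul(Rational(-13, 7), r)) (Function('Z')(r) = Mul(Rational(-1, 7), Add(Mul(Rational(1, 2), Pow(5, -1)), Mul(r, 13))) = Mul(Rational(-1, 7), Add(Mul(Rational(1, 2), Rational(1, 5)), Mul(13, r))) = Mul(Rational(-1, 7), Add(Rational(1, 10), Mul(13, r))) = Add(Rational(-1, 70), Mul(Rational(-13, 7), r)))
Pow(Add(Function('Q')(B), Function('Z')(Mul(2, Add(-8, 4)))), -1) = Pow(Add(-156, Add(Rational(-1, 70), Mul(Rational(-13, 7), Mul(2, Add(-8, 4))))), -1) = Pow(Add(-156, Add(Rational(-1, 70), Mul(Rational(-13, 7), Mul(2, -4)))), -1) = Pow(Add(-156, Add(Rational(-1, 70), Mul(Rational(-13, 7), -8))), -1) = Pow(Add(-156, Add(Rational(-1, 70), Rational(104, 7))), -1) = Pow(Add(-156, Rational(1039, 70)), -1) = Pow(Rational(-9881, 70), -1) = Rational(-70, 9881)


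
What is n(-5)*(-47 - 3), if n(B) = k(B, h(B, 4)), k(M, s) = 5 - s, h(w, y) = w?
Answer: -500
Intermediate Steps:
n(B) = 5 - B
n(-5)*(-47 - 3) = (5 - 1*(-5))*(-47 - 3) = (5 + 5)*(-50) = 10*(-50) = -500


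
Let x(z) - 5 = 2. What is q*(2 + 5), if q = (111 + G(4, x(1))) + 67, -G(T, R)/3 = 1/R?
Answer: 1243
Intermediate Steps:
x(z) = 7 (x(z) = 5 + 2 = 7)
G(T, R) = -3/R
q = 1243/7 (q = (111 - 3/7) + 67 = 774/7 + 67 = 1243/7 ≈ 177.57)
q*(2 + 5) = 1243*(2 + 5)/7 = (1243/7)*7 = 1243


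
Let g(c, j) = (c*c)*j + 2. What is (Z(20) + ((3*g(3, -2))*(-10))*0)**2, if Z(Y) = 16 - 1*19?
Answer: 9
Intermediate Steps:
Z(Y) = -3 (Z(Y) = 16 - 19 = -3)
g(c, j) = 2 + j*c**2 (g(c, j) = c**2*j + 2 = j*c**2 + 2 = 2 + j*c**2)
(Z(20) + ((3*g(3, -2))*(-10))*0)**2 = (-3 + ((3*(2 - 2*3**2))*(-10))*0)**2 = (-3 + ((3*(2 - 2*9))*(-10))*0)**2 = (-3 + ((3*(2 - 18))*(-10))*0)**2 = (-3 + ((3*(-16))*(-10))*0)**2 = (-3 - 48*(-10)*0)**2 = (-3 + 480*0)**2 = (-3 + 0)**2 = (-3)**2 = 9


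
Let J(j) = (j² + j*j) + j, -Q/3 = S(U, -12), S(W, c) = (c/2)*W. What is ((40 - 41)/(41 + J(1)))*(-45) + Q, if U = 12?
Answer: 9549/44 ≈ 217.02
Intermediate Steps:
S(W, c) = W*c/2 (S(W, c) = (c*(½))*W = (c/2)*W = W*c/2)
Q = 216 (Q = -3*12*(-12)/2 = -3*(-72) = 216)
J(j) = j + 2*j² (J(j) = (j² + j²) + j = 2*j² + j = j + 2*j²)
((40 - 41)/(41 + J(1)))*(-45) + Q = ((40 - 41)/(41 + 1*(1 + 2*1)))*(-45) + 216 = -1/(41 + 1*(1 + 2))*(-45) + 216 = -1/(41 + 1*3)*(-45) + 216 = -1/(41 + 3)*(-45) + 216 = -1/44*(-45) + 216 = 45/44 + 216 = 9549/44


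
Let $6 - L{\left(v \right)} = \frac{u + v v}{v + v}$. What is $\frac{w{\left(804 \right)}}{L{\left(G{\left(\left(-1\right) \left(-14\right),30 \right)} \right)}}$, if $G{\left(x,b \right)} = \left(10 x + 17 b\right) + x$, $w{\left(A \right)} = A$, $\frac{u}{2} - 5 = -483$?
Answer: $- \frac{266928}{107993} \approx -2.4717$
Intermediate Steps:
$u = -956$ ($u = 10 + 2 \left(-483\right) = 10 - 966 = -956$)
$G{\left(x,b \right)} = 11 x + 17 b$
$L{\left(v \right)} = 6 - \frac{-956 + v^{2}}{2 v}$ ($L{\left(v \right)} = 6 - \frac{-956 + v v}{v + v} = 6 - \frac{-956 + v^{2}}{2 v}$)
$\frac{w{\left(804 \right)}}{L{\left(G{\left(\left(-1\right) \left(-14\right),30 \right)} \right)}} = \frac{804}{6 + \frac{478}{11 \left(\left(-1\right) \left(-14\right)\right) + 17 \cdot 30} - \frac{11 \left(\left(-1\right) \left(-14\right)\right) + 17 \cdot 30}{2}} = \frac{804}{6 + \frac{478}{11 \cdot 14 + 510} - \frac{11 \cdot 14 + 510}{2}} = \frac{804}{6 + \frac{478}{154 + 510} - \frac{154 + 510}{2}} = \frac{804}{6 + \frac{478}{664} - 332} = \frac{804}{6 + 478 \cdot \frac{1}{664} - 332} = \frac{804}{6 + \frac{239}{332} - 332} = \frac{804}{- \frac{107993}{332}} = 804 \left(- \frac{332}{107993}\right) = - \frac{266928}{107993}$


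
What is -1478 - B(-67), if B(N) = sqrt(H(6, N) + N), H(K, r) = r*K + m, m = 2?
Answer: -1478 - I*sqrt(467) ≈ -1478.0 - 21.61*I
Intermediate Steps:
H(K, r) = 2 + K*r (H(K, r) = r*K + 2 = K*r + 2 = 2 + K*r)
B(N) = sqrt(2 + 7*N) (B(N) = sqrt((2 + 6*N) + N) = sqrt(2 + 7*N))
-1478 - B(-67) = -1478 - sqrt(2 + 7*(-67)) = -1478 - sqrt(2 - 469) = -1478 - sqrt(-467) = -1478 - I*sqrt(467)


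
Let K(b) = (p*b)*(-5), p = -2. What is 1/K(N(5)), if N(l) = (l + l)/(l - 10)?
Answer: -1/20 ≈ -0.050000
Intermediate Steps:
N(l) = 2*l/(-10 + l) (N(l) = (2*l)/(-10 + l) = 2*l/(-10 + l))
K(b) = 10*b (K(b) = -2*b*(-5) = 10*b)
1/K(N(5)) = 1/(10*(2*5/(-10 + 5))) = 1/(10*(2*5/(-5))) = 1/(10*(2*5*(-1/5))) = 1/(10*(-2)) = 1/(-20) = -1/20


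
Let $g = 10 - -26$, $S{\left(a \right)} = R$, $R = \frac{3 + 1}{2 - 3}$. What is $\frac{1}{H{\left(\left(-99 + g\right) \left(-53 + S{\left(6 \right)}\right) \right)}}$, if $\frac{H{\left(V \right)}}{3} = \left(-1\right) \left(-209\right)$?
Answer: $\frac{1}{627} \approx 0.0015949$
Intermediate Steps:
$R = -4$ ($R = \frac{4}{-1} = 4 \left(-1\right) = -4$)
$S{\left(a \right)} = -4$
$g = 36$ ($g = 10 + 26 = 36$)
$H{\left(V \right)} = 627$ ($H{\left(V \right)} = 3 \left(\left(-1\right) \left(-209\right)\right) = 3 \cdot 209 = 627$)
$\frac{1}{H{\left(\left(-99 + g\right) \left(-53 + S{\left(6 \right)}\right) \right)}} = \frac{1}{627}$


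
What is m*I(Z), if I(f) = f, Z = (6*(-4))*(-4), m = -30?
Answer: -2880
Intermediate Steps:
Z = 96 (Z = -24*(-4) = 96)
m*I(Z) = -30*96 = -2880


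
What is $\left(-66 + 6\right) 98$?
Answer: $-5880$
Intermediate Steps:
$\left(-66 + 6\right) 98 = \left(-60\right) 98 = -5880$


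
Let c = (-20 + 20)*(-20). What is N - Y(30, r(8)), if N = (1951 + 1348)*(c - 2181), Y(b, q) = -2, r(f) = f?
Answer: -7195117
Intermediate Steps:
c = 0 (c = 0*(-20) = 0)
N = -7195119 (N = (1951 + 1348)*(0 - 2181) = 3299*(-2181) = -7195119)
N - Y(30, r(8)) = -7195119 - 1*(-2) = -7195119 + 2 = -7195117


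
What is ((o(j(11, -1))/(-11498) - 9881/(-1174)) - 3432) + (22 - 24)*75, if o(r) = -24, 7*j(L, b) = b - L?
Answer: -24119265775/6749326 ≈ -3573.6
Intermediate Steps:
j(L, b) = -L/7 + b/7 (j(L, b) = (b - L)/7 = -L/7 + b/7)
((o(j(11, -1))/(-11498) - 9881/(-1174)) - 3432) + (22 - 24)*75 = ((-24/(-11498) - 9881/(-1174)) - 3432) + (22 - 24)*75 = ((-24*(-1/11498) - 9881*(-1/1174)) - 3432) - 2*75 = ((12/5749 + 9881/1174) - 3432) - 150 = (56819957/6749326 - 3432) - 150 = -23106866875/6749326 - 150 = -24119265775/6749326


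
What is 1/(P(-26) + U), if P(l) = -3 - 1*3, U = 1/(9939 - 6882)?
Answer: -3057/18341 ≈ -0.16668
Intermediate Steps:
U = 1/3057 ≈ 0.00032712
P(l) = -6 (P(l) = -3 - 3 = -6)
1/(P(-26) + U) = 1/(-6 + 1/3057) = 1/(-18341/3057) = -3057/18341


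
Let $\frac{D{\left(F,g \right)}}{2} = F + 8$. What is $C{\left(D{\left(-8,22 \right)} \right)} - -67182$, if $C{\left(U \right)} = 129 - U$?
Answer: $67311$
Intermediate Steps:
$D{\left(F,g \right)} = 16 + 2 F$ ($D{\left(F,g \right)} = 2 \left(F + 8\right) = 2 \left(8 + F\right) = 16 + 2 F$)
$C{\left(D{\left(-8,22 \right)} \right)} - -67182 = \left(129 - \left(16 + 2 \left(-8\right)\right)\right) - -67182 = \left(129 - \left(16 - 16\right)\right) + 67182 = \left(129 - 0\right) + 67182 = \left(129 + 0\right) + 67182 = 129 + 67182 = 67311$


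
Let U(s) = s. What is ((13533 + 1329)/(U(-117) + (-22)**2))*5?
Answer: 74310/367 ≈ 202.48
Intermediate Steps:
((13533 + 1329)/(U(-117) + (-22)**2))*5 = ((13533 + 1329)/(-117 + (-22)**2))*5 = (14862/(-117 + 484))*5 = (14862/367)*5 = 74310/367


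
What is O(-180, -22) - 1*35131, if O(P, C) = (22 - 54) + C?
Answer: -35185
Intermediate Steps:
O(P, C) = -32 + C
O(-180, -22) - 1*35131 = (-32 - 22) - 1*35131 = -54 - 35131 = -35185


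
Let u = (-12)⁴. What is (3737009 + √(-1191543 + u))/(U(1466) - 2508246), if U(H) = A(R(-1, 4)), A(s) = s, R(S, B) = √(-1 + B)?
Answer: -(3737009 + I*√1170807)/(2508246 - √3) ≈ -1.4899 - 0.00043139*I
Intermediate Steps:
u = 20736
U(H) = √3 (U(H) = √(-1 + 4) = √3)
(3737009 + √(-1191543 + u))/(U(1466) - 2508246) = (3737009 + √(-1191543 + 20736))/(√3 - 2508246) = (3737009 + √(-1170807))/(-2508246 + √3) = (3737009 + I*√1170807)/(-2508246 + √3)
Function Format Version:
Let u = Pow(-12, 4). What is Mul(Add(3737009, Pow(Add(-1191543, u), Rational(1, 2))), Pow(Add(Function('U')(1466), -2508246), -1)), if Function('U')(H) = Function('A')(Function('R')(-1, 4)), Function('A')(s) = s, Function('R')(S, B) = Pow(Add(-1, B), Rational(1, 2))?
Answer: Mul(-1, Pow(Add(2508246, Mul(-1, Pow(3, Rational(1, 2)))), -1), Add(3737009, Mul(I, Pow(1170807, Rational(1, 2))))) ≈ Add(-1.4899, Mul(-0.00043139, I))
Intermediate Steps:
u = 20736
Function('U')(H) = Pow(3, Rational(1, 2)) (Function('U')(H) = Pow(Add(-1, 4), Rational(1, 2)) = Pow(3, Rational(1, 2)))
Mul(Add(3737009, Pow(Add(-1191543, u), Rational(1, 2))), Pow(Add(Function('U')(1466), -2508246), -1)) = Mul(Add(3737009, Pow(Add(-1191543, 20736), Rational(1, 2))), Pow(Add(Pow(3, Rational(1, 2)), -2508246), -1)) = Mul(Add(3737009, Pow(-1170807, Rational(1, 2))), Pow(Add(-2508246, Pow(3, Rational(1, 2))), -1)) = Mul(Add(3737009, Mul(I, Pow(1170807, Rational(1, 2)))), Pow(Add(-2508246, Pow(3, Rational(1, 2))), -1)) = Mul(Pow(Add(-2508246, Pow(3, Rational(1, 2))), -1), Add(3737009, Mul(I, Pow(1170807, Rational(1, 2)))))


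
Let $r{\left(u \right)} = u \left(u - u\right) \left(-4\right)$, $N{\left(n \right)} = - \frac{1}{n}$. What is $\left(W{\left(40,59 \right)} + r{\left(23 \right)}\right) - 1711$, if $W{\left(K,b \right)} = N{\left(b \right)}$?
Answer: $- \frac{100950}{59} \approx -1711.0$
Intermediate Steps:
$W{\left(K,b \right)} = - \frac{1}{b}$
$r{\left(u \right)} = 0$ ($r{\left(u \right)} = u 0 \left(-4\right) = 0 \left(-4\right) = 0$)
$\left(W{\left(40,59 \right)} + r{\left(23 \right)}\right) - 1711 = \left(- \frac{1}{59} + 0\right) - 1711 = - \frac{1}{59} - 1711 = - \frac{100950}{59}$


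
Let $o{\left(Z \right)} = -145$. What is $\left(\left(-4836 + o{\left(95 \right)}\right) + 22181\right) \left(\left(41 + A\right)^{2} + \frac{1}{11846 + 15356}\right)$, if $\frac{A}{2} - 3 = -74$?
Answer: $\frac{2386393385800}{13601} \approx 1.7546 \cdot 10^{8}$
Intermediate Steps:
$A = -142$ ($A = 6 + 2 \left(-74\right) = 6 - 148 = -142$)
$\left(\left(-4836 + o{\left(95 \right)}\right) + 22181\right) \left(\left(41 + A\right)^{2} + \frac{1}{11846 + 15356}\right) = \left(\left(-4836 - 145\right) + 22181\right) \left(\left(41 - 142\right)^{2} + \frac{1}{11846 + 15356}\right) = \left(-4981 + 22181\right) \left(\left(-101\right)^{2} + \frac{1}{27202}\right) = 17200 \left(10201 + \frac{1}{27202}\right) = 17200 \cdot \frac{277487603}{27202} = \frac{2386393385800}{13601}$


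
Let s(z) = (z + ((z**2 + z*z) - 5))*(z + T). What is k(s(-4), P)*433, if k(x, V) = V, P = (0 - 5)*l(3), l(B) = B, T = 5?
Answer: -6495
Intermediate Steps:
s(z) = (5 + z)*(-5 + z + 2*z**2) (s(z) = (z + ((z**2 + z*z) - 5))*(z + 5) = (z + ((z**2 + z**2) - 5))*(5 + z) = (z + (2*z**2 - 5))*(5 + z) = (z + (-5 + 2*z**2))*(5 + z) = (-5 + z + 2*z**2)*(5 + z) = (5 + z)*(-5 + z + 2*z**2))
P = -15 (P = (0 - 5)*3 = -5*3 = -15)
k(s(-4), P)*433 = -15*433 = -6495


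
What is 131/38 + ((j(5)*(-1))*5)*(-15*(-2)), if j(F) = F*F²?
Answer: -712369/38 ≈ -18747.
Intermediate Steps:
j(F) = F³
131/38 + ((j(5)*(-1))*5)*(-15*(-2)) = 131/38 + ((5³*(-1))*5)*(-15*(-2)) = 131*(1/38) + ((125*(-1))*5)*30 = 131/38 - 125*5*30 = 131/38 - 625*30 = 131/38 - 18750 = -712369/38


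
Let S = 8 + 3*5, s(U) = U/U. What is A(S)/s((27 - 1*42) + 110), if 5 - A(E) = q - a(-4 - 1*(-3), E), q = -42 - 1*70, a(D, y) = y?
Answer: 140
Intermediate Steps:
s(U) = 1
S = 23 (S = 8 + 15 = 23)
q = -112 (q = -42 - 70 = -112)
A(E) = 117 + E (A(E) = 5 - (-112 - E) = 5 + (112 + E) = 117 + E)
A(S)/s((27 - 1*42) + 110) = (117 + 23)/1 = 140*1 = 140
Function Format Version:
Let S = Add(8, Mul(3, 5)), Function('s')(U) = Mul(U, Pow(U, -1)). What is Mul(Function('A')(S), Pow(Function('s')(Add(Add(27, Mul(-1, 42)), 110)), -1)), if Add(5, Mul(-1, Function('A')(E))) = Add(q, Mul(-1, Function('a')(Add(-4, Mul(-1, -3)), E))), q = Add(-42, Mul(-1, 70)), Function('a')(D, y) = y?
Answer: 140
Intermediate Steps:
Function('s')(U) = 1
S = 23 (S = Add(8, 15) = 23)
q = -112 (q = Add(-42, -70) = -112)
Function('A')(E) = Add(117, E) (Function('A')(E) = Add(5, Mul(-1, Add(-112, Mul(-1, E)))) = Add(5, Add(112, E)) = Add(117, E))
Mul(Function('A')(S), Pow(Function('s')(Add(Add(27, Mul(-1, 42)), 110)), -1)) = Mul(Add(117, 23), Pow(1, -1)) = Mul(140, 1) = 140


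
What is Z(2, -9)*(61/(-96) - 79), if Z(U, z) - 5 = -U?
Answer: -7645/32 ≈ -238.91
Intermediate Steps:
Z(U, z) = 5 - U
Z(2, -9)*(61/(-96) - 79) = (5 - 1*2)*(61/(-96) - 79) = (5 - 2)*(61*(-1/96) - 79) = 3*(-61/96 - 79) = 3*(-7645/96) = -7645/32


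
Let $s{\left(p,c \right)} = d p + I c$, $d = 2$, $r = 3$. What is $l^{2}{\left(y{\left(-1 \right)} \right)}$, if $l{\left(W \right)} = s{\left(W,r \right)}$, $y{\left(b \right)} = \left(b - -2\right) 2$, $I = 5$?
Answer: $361$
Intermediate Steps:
$s{\left(p,c \right)} = 2 p + 5 c$
$y{\left(b \right)} = 4 + 2 b$ ($y{\left(b \right)} = \left(b + 2\right) 2 = \left(2 + b\right) 2 = 4 + 2 b$)
$l{\left(W \right)} = 15 + 2 W$ ($l{\left(W \right)} = 2 W + 5 \cdot 3 = 2 W + 15 = 15 + 2 W$)
$l^{2}{\left(y{\left(-1 \right)} \right)} = \left(15 + 2 \left(4 + 2 \left(-1\right)\right)\right)^{2} = \left(15 + 2 \left(4 - 2\right)\right)^{2} = \left(15 + 2 \cdot 2\right)^{2} = \left(15 + 4\right)^{2} = 19^{2} = 361$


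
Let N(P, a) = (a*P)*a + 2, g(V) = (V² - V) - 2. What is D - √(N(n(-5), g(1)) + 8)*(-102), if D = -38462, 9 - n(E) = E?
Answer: -38462 + 102*√66 ≈ -37633.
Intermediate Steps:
n(E) = 9 - E
g(V) = -2 + V² - V
N(P, a) = 2 + P*a² (N(P, a) = (P*a)*a + 2 = P*a² + 2 = 2 + P*a²)
D - √(N(n(-5), g(1)) + 8)*(-102) = -38462 - √((2 + (9 - 1*(-5))*(-2 + 1² - 1*1)²) + 8)*(-102) = -38462 - √((2 + (9 + 5)*(-2 + 1 - 1)²) + 8)*(-102) = -38462 - √((2 + 14*(-2)²) + 8)*(-102) = -38462 - √((2 + 14*4) + 8)*(-102) = -38462 - √((2 + 56) + 8)*(-102) = -38462 - √(58 + 8)*(-102) = -38462 - √66*(-102) = -38462 - (-102)*√66 = -38462 + 102*√66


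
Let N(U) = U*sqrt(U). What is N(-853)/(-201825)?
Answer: 853*I*sqrt(853)/201825 ≈ 0.12344*I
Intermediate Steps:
N(U) = U**(3/2)
N(-853)/(-201825) = (-853)**(3/2)/(-201825) = -853*I*sqrt(853)*(-1/201825) = 853*I*sqrt(853)/201825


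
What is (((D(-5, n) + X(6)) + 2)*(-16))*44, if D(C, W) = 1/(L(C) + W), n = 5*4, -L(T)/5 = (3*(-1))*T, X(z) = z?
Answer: -28096/5 ≈ -5619.2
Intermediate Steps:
L(T) = 15*T (L(T) = -5*3*(-1)*T = -(-15)*T = 15*T)
n = 20
D(C, W) = 1/(W + 15*C) (D(C, W) = 1/(15*C + W) = 1/(W + 15*C))
(((D(-5, n) + X(6)) + 2)*(-16))*44 = (((1/(20 + 15*(-5)) + 6) + 2)*(-16))*44 = (((1/(20 - 75) + 6) + 2)*(-16))*44 = (((1/(-55) + 6) + 2)*(-16))*44 = (((-1/55 + 6) + 2)*(-16))*44 = ((329/55 + 2)*(-16))*44 = ((439/55)*(-16))*44 = -7024/55*44 = -28096/5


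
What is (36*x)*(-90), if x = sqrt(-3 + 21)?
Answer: -9720*sqrt(2) ≈ -13746.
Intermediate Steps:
x = 3*sqrt(2) (x = sqrt(18) = 3*sqrt(2) ≈ 4.2426)
(36*x)*(-90) = (36*(3*sqrt(2)))*(-90) = (108*sqrt(2))*(-90) = -9720*sqrt(2)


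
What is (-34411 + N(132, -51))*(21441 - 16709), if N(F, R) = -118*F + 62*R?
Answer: -251501068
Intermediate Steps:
(-34411 + N(132, -51))*(21441 - 16709) = (-34411 + (-118*132 + 62*(-51)))*(21441 - 16709) = (-34411 + (-15576 - 3162))*4732 = (-34411 - 18738)*4732 = -53149*4732 = -251501068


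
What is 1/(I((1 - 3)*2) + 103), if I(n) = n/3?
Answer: 3/305 ≈ 0.0098361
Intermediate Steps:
I(n) = n/3 (I(n) = n*(1/3) = n/3)
1/(I((1 - 3)*2) + 103) = 1/(((1 - 3)*2)/3 + 103) = 1/((-2*2)/3 + 103) = 1/((1/3)*(-4) + 103) = 1/(-4/3 + 103) = 1/(305/3) = 3/305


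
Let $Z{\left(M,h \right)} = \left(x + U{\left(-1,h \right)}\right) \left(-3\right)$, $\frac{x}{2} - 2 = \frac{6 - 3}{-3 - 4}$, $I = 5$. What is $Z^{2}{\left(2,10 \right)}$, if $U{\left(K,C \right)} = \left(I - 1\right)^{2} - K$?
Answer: $\frac{178929}{49} \approx 3651.6$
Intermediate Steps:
$x = \frac{22}{7}$ ($x = 4 + 2 \frac{6 - 3}{-3 - 4} = 4 + 2 \frac{3}{-7} = 4 + 2 \cdot 3 \left(- \frac{1}{7}\right) = 4 + 2 \left(- \frac{3}{7}\right) = 4 - \frac{6}{7} = \frac{22}{7} \approx 3.1429$)
$U{\left(K,C \right)} = 16 - K$ ($U{\left(K,C \right)} = \left(5 - 1\right)^{2} - K = 4^{2} - K = 16 - K$)
$Z{\left(M,h \right)} = - \frac{423}{7}$ ($Z{\left(M,h \right)} = \left(\frac{22}{7} + \left(16 - -1\right)\right) \left(-3\right) = \left(\frac{22}{7} + \left(16 + 1\right)\right) \left(-3\right) = \left(\frac{22}{7} + 17\right) \left(-3\right) = \frac{141}{7} \left(-3\right) = - \frac{423}{7}$)
$Z^{2}{\left(2,10 \right)} = \left(- \frac{423}{7}\right)^{2} = \frac{178929}{49}$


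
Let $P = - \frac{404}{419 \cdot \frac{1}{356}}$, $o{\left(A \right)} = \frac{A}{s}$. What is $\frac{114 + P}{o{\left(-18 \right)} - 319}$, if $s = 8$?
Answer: $\frac{384232}{538415} \approx 0.71364$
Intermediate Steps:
$o{\left(A \right)} = \frac{A}{8}$
$P = - \frac{143824}{419}$ ($P = - \frac{404}{419 \cdot \frac{1}{356}} = - \frac{404}{\frac{419}{356}} = \left(-404\right) \frac{356}{419} = - \frac{143824}{419} \approx -343.26$)
$\frac{114 + P}{o{\left(-18 \right)} - 319} = \frac{114 - \frac{143824}{419}}{\frac{1}{8} \left(-18\right) - 319} = - \frac{96058}{419 \left(- \frac{9}{4} - 319\right)} = - \frac{96058}{419 \left(- \frac{1285}{4}\right)} = \left(- \frac{96058}{419}\right) \left(- \frac{4}{1285}\right) = \frac{384232}{538415}$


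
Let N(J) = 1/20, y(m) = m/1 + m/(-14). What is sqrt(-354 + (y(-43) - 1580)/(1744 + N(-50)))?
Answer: 2*I*sqrt(107959071891)/34881 ≈ 18.84*I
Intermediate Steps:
y(m) = 13*m/14 (y(m) = m*1 + m*(-1/14) = m - m/14 = 13*m/14)
N(J) = 1/20
sqrt(-354 + (y(-43) - 1580)/(1744 + N(-50))) = sqrt(-354 + ((13/14)*(-43) - 1580)/(1744 + 1/20)) = sqrt(-354 + (-559/14 - 1580)/(34881/20)) = sqrt(-354 - 22679/14*20/34881) = sqrt(-354 - 226790/244167) = sqrt(-86661908/244167) = 2*I*sqrt(107959071891)/34881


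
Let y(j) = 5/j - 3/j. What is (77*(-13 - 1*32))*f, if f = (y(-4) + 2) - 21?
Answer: 135135/2 ≈ 67568.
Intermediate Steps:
y(j) = 2/j
f = -39/2 (f = (2/(-4) + 2) - 21 = (2*(-¼) + 2) - 21 = (-½ + 2) - 21 = 3/2 - 21 = -39/2 ≈ -19.500)
(77*(-13 - 1*32))*f = (77*(-13 - 1*32))*(-39/2) = (77*(-13 - 32))*(-39/2) = (77*(-45))*(-39/2) = -3465*(-39/2) = 135135/2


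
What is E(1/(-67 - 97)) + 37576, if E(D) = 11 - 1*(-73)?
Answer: 37660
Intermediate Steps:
E(D) = 84 (E(D) = 11 + 73 = 84)
E(1/(-67 - 97)) + 37576 = 84 + 37576 = 37660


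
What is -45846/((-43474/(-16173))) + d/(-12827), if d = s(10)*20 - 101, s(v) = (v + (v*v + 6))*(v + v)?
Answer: -4756407301896/278820499 ≈ -17059.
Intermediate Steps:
s(v) = 2*v*(6 + v + v²) (s(v) = (v + (v² + 6))*(2*v) = (v + (6 + v²))*(2*v) = (6 + v + v²)*(2*v) = 2*v*(6 + v + v²))
d = 46299 (d = (2*10*(6 + 10 + 10²))*20 - 101 = (2*10*(6 + 10 + 100))*20 - 101 = (2*10*116)*20 - 101 = 2320*20 - 101 = 46400 - 101 = 46299)
-45846/((-43474/(-16173))) + d/(-12827) = -45846/((-43474/(-16173))) + 46299/(-12827) = -45846/((-43474*(-1/16173))) + 46299*(-1/12827) = -45846/43474/16173 - 46299/12827 = -45846*16173/43474 - 46299/12827 = -370733679/21737 - 46299/12827 = -4756407301896/278820499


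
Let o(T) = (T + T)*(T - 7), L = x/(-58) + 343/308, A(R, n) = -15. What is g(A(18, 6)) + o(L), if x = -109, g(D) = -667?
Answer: -562523243/814088 ≈ -690.99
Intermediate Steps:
L = 3819/1276 (L = -109/(-58) + 343/308 = -109*(-1/58) + 343*(1/308) = 109/58 + 49/44 = 3819/1276 ≈ 2.9929)
o(T) = 2*T*(-7 + T) (o(T) = (2*T)*(-7 + T) = 2*T*(-7 + T))
g(A(18, 6)) + o(L) = -667 + 2*(3819/1276)*(-7 + 3819/1276) = -667 + 2*(3819/1276)*(-5113/1276) = -667 - 19526547/814088 = -562523243/814088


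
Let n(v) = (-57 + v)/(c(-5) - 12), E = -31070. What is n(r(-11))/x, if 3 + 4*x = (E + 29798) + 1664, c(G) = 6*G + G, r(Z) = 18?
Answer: 156/18283 ≈ 0.0085325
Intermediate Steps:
c(G) = 7*G
n(v) = 57/47 - v/47 (n(v) = (-57 + v)/(7*(-5) - 12) = (-57 + v)/(-35 - 12) = (-57 + v)/(-47) = (-57 + v)*(-1/47) = 57/47 - v/47)
x = 389/4 (x = -¾ + ((-31070 + 29798) + 1664)/4 = -¾ + (-1272 + 1664)/4 = -¾ + (¼)*392 = -¾ + 98 = 389/4 ≈ 97.250)
n(r(-11))/x = (57/47 - 1/47*18)/(389/4) = (57/47 - 18/47)*(4/389) = (39/47)*(4/389) = 156/18283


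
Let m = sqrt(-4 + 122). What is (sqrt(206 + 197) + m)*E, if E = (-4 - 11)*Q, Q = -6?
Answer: 90*sqrt(118) + 90*sqrt(403) ≈ 2784.4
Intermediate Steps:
E = 90 (E = (-4 - 11)*(-6) = -15*(-6) = 90)
m = sqrt(118) ≈ 10.863
(sqrt(206 + 197) + m)*E = (sqrt(206 + 197) + sqrt(118))*90 = (sqrt(403) + sqrt(118))*90 = (sqrt(118) + sqrt(403))*90 = 90*sqrt(118) + 90*sqrt(403)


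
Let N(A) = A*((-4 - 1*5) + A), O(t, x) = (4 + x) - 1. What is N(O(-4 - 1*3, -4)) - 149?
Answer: -139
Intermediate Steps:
O(t, x) = 3 + x
N(A) = A*(-9 + A) (N(A) = A*((-4 - 5) + A) = A*(-9 + A))
N(O(-4 - 1*3, -4)) - 149 = (3 - 4)*(-9 + (3 - 4)) - 149 = -(-9 - 1) - 149 = -1*(-10) - 149 = 10 - 149 = -139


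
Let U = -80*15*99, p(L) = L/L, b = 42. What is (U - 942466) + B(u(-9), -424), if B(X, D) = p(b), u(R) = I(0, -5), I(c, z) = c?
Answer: -1061265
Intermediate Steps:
p(L) = 1
u(R) = 0
B(X, D) = 1
U = -118800 (U = -1200*99 = -118800)
(U - 942466) + B(u(-9), -424) = (-118800 - 942466) + 1 = -1061266 + 1 = -1061265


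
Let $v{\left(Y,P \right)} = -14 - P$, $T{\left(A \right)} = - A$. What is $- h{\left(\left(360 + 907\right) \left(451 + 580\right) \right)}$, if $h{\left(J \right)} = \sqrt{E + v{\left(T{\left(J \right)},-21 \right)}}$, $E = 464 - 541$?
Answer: $- i \sqrt{70} \approx - 8.3666 i$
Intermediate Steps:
$E = -77$ ($E = 464 - 541 = -77$)
$h{\left(J \right)} = i \sqrt{70}$ ($h{\left(J \right)} = \sqrt{-77 - -7} = \sqrt{-77 + \left(-14 + 21\right)} = \sqrt{-77 + 7} = \sqrt{-70} = i \sqrt{70}$)
$- h{\left(\left(360 + 907\right) \left(451 + 580\right) \right)} = - i \sqrt{70}$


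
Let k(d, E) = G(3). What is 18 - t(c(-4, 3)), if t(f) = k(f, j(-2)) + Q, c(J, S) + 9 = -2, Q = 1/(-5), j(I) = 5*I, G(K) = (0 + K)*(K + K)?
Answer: 1/5 ≈ 0.20000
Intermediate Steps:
G(K) = 2*K**2 (G(K) = K*(2*K) = 2*K**2)
Q = -1/5 ≈ -0.20000
c(J, S) = -11 (c(J, S) = -9 - 2 = -11)
k(d, E) = 18 (k(d, E) = 2*3**2 = 2*9 = 18)
t(f) = 89/5 (t(f) = 18 - 1/5 = 89/5)
18 - t(c(-4, 3)) = 18 - 1*89/5 = 18 - 89/5 = 1/5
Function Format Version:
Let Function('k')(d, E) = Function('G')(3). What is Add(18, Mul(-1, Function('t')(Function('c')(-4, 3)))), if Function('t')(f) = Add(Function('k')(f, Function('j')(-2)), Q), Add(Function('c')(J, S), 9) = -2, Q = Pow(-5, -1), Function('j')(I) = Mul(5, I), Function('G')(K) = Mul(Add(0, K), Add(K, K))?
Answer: Rational(1, 5) ≈ 0.20000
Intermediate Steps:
Function('G')(K) = Mul(2, Pow(K, 2)) (Function('G')(K) = Mul(K, Mul(2, K)) = Mul(2, Pow(K, 2)))
Q = Rational(-1, 5) ≈ -0.20000
Function('c')(J, S) = -11 (Function('c')(J, S) = Add(-9, -2) = -11)
Function('k')(d, E) = 18 (Function('k')(d, E) = Mul(2, Pow(3, 2)) = Mul(2, 9) = 18)
Function('t')(f) = Rational(89, 5) (Function('t')(f) = Add(18, Rational(-1, 5)) = Rational(89, 5))
Add(18, Mul(-1, Function('t')(Function('c')(-4, 3)))) = Add(18, Mul(-1, Rational(89, 5))) = Add(18, Rational(-89, 5)) = Rational(1, 5)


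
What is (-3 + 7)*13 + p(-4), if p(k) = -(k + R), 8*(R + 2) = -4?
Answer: 117/2 ≈ 58.500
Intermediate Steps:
R = -5/2 (R = -2 + (⅛)*(-4) = -2 - ½ = -5/2 ≈ -2.5000)
p(k) = 5/2 - k (p(k) = -(k - 5/2) = -(-5/2 + k) = 5/2 - k)
(-3 + 7)*13 + p(-4) = (-3 + 7)*13 + (5/2 - 1*(-4)) = 4*13 + (5/2 + 4) = 52 + 13/2 = 117/2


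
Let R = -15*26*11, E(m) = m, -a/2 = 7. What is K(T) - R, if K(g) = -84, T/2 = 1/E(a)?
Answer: 4206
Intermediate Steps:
a = -14 (a = -2*7 = -14)
T = -⅐ (T = 2/(-14) = 2*(-1/14) = -⅐ ≈ -0.14286)
R = -4290 (R = -390*11 = -4290)
K(T) - R = -84 - 1*(-4290) = -84 + 4290 = 4206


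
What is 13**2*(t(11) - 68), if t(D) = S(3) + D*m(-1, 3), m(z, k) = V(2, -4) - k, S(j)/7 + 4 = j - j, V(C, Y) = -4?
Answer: -29237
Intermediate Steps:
S(j) = -28 (S(j) = -28 + 7*(j - j) = -28 + 7*0 = -28 + 0 = -28)
m(z, k) = -4 - k
t(D) = -28 - 7*D (t(D) = -28 + D*(-4 - 1*3) = -28 + D*(-4 - 3) = -28 + D*(-7) = -28 - 7*D)
13**2*(t(11) - 68) = 13**2*((-28 - 7*11) - 68) = 169*((-28 - 77) - 68) = 169*(-105 - 68) = 169*(-173) = -29237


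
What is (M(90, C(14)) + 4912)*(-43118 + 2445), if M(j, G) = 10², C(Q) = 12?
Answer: -203853076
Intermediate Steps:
M(j, G) = 100
(M(90, C(14)) + 4912)*(-43118 + 2445) = (100 + 4912)*(-43118 + 2445) = 5012*(-40673) = -203853076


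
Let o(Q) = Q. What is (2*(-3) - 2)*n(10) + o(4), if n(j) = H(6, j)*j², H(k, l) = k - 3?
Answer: -2396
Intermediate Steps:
H(k, l) = -3 + k
n(j) = 3*j² (n(j) = (-3 + 6)*j² = 3*j²)
(2*(-3) - 2)*n(10) + o(4) = (2*(-3) - 2)*(3*10²) + 4 = (-6 - 2)*(3*100) + 4 = -8*300 + 4 = -2400 + 4 = -2396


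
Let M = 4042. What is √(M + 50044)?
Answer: √54086 ≈ 232.56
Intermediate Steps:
√(M + 50044) = √(4042 + 50044) = √54086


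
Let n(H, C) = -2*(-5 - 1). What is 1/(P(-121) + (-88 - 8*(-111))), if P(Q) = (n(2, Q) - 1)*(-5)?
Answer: 1/745 ≈ 0.0013423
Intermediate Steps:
n(H, C) = 12 (n(H, C) = -2*(-6) = 12)
P(Q) = -55 (P(Q) = (12 - 1)*(-5) = 11*(-5) = -55)
1/(P(-121) + (-88 - 8*(-111))) = 1/(-55 + (-88 - 8*(-111))) = 1/(-55 + (-88 + 888)) = 1/(-55 + 800) = 1/745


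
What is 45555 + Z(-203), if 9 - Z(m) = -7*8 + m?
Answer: 45823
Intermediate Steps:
Z(m) = 65 - m (Z(m) = 9 - (-7*8 + m) = 9 - (-56 + m) = 9 + (56 - m) = 65 - m)
45555 + Z(-203) = 45555 + (65 - 1*(-203)) = 45555 + (65 + 203) = 45555 + 268 = 45823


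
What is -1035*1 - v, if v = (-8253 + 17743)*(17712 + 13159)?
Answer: -292966825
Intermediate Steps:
v = 292965790 (v = 9490*30871 = 292965790)
-1035*1 - v = -1035*1 - 1*292965790 = -1035 - 292965790 = -292966825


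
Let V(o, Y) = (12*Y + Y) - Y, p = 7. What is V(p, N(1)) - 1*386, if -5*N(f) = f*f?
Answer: -1942/5 ≈ -388.40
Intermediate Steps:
N(f) = -f²/5 (N(f) = -f*f/5 = -f²/5)
V(o, Y) = 12*Y (V(o, Y) = 13*Y - Y = 12*Y)
V(p, N(1)) - 1*386 = 12*(-⅕*1²) - 1*386 = 12*(-⅕*1) - 386 = 12*(-⅕) - 386 = -12/5 - 386 = -1942/5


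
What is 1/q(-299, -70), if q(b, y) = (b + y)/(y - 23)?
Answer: 31/123 ≈ 0.25203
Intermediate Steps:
q(b, y) = (b + y)/(-23 + y)
1/q(-299, -70) = 1/((-299 - 70)/(-23 - 70)) = 1/(-369/(-93)) = 1/(-1/93*(-369)) = 1/(123/31) = 31/123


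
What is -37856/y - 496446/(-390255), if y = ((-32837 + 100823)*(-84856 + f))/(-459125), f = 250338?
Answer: 1030677132999866/365878997949105 ≈ 2.8170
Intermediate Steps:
y = -11250459252/459125 (y = ((-32837 + 100823)*(-84856 + 250338))/(-459125) = (67986*165482)*(-1/459125) = 11250459252*(-1/459125) = -11250459252/459125 ≈ -24504.)
-37856/y - 496446/(-390255) = -37856/(-11250459252/459125) - 496446/(-390255) = -37856*(-459125/11250459252) - 496446*(-1/390255) = 4345159000/2812614813 + 165482/130085 = 1030677132999866/365878997949105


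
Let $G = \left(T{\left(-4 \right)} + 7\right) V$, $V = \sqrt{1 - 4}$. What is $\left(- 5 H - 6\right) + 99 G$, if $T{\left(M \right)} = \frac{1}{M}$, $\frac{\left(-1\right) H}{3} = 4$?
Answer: $54 + \frac{2673 i \sqrt{3}}{4} \approx 54.0 + 1157.4 i$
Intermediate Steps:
$H = -12$ ($H = \left(-3\right) 4 = -12$)
$V = i \sqrt{3}$ ($V = \sqrt{-3} = i \sqrt{3} \approx 1.732 i$)
$G = \frac{27 i \sqrt{3}}{4}$ ($G = \left(\frac{1}{-4} + 7\right) i \sqrt{3} = \left(- \frac{1}{4} + 7\right) i \sqrt{3} = \frac{27 i \sqrt{3}}{4} \approx 11.691 i$)
$\left(- 5 H - 6\right) + 99 G = \left(\left(-5\right) \left(-12\right) - 6\right) + 99 \frac{27 i \sqrt{3}}{4} = \left(60 - 6\right) + \frac{2673 i \sqrt{3}}{4} = 54 + \frac{2673 i \sqrt{3}}{4}$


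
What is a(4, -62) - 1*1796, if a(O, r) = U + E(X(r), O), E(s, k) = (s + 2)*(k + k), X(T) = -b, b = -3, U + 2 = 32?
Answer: -1726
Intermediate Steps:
U = 30 (U = -2 + 32 = 30)
X(T) = 3 (X(T) = -1*(-3) = 3)
E(s, k) = 2*k*(2 + s) (E(s, k) = (2 + s)*(2*k) = 2*k*(2 + s))
a(O, r) = 30 + 10*O (a(O, r) = 30 + 2*O*(2 + 3) = 30 + 2*O*5 = 30 + 10*O)
a(4, -62) - 1*1796 = (30 + 10*4) - 1*1796 = (30 + 40) - 1796 = 70 - 1796 = -1726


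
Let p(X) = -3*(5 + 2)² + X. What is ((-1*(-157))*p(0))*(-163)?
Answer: 3761877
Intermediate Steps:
p(X) = -147 + X (p(X) = -3*7² + X = -3*49 + X = -147 + X)
((-1*(-157))*p(0))*(-163) = ((-1*(-157))*(-147 + 0))*(-163) = (157*(-147))*(-163) = -23079*(-163) = 3761877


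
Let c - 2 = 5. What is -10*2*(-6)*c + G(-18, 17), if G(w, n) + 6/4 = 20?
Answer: 1717/2 ≈ 858.50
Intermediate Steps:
c = 7 (c = 2 + 5 = 7)
G(w, n) = 37/2 (G(w, n) = -3/2 + 20 = 37/2)
-10*2*(-6)*c + G(-18, 17) = -10*2*(-6)*7 + 37/2 = -(-120)*7 + 37/2 = -10*(-84) + 37/2 = 840 + 37/2 = 1717/2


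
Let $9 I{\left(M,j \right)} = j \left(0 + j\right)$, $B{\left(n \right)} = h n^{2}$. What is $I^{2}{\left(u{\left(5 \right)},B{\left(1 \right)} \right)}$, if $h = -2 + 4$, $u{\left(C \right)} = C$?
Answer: $\frac{16}{81} \approx 0.19753$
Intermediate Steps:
$h = 2$
$B{\left(n \right)} = 2 n^{2}$
$I{\left(M,j \right)} = \frac{j^{2}}{9}$ ($I{\left(M,j \right)} = \frac{j \left(0 + j\right)}{9} = \frac{j j}{9} = \frac{j^{2}}{9}$)
$I^{2}{\left(u{\left(5 \right)},B{\left(1 \right)} \right)} = \left(\frac{\left(2 \cdot 1^{2}\right)^{2}}{9}\right)^{2} = \left(\frac{\left(2 \cdot 1\right)^{2}}{9}\right)^{2} = \left(\frac{2^{2}}{9}\right)^{2} = \left(\frac{1}{9} \cdot 4\right)^{2} = \left(\frac{4}{9}\right)^{2} = \frac{16}{81}$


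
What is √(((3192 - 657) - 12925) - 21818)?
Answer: 4*I*√2013 ≈ 179.47*I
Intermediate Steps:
√(((3192 - 657) - 12925) - 21818) = √((2535 - 12925) - 21818) = √(-10390 - 21818) = √(-32208) = 4*I*√2013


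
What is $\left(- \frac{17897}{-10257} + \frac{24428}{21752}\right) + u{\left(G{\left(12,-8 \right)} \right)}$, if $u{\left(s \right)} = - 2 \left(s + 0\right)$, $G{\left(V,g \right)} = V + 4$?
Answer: $- \frac{1624918727}{55777566} \approx -29.132$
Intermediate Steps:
$G{\left(V,g \right)} = 4 + V$
$u{\left(s \right)} = - 2 s$
$\left(- \frac{17897}{-10257} + \frac{24428}{21752}\right) + u{\left(G{\left(12,-8 \right)} \right)} = \left(- \frac{17897}{-10257} + \frac{24428}{21752}\right) - 2 \left(4 + 12\right) = \left(\left(-17897\right) \left(- \frac{1}{10257}\right) + 24428 \cdot \frac{1}{21752}\right) - 32 = \left(\frac{17897}{10257} + \frac{6107}{5438}\right) - 32 = \frac{159963385}{55777566} - 32 = - \frac{1624918727}{55777566}$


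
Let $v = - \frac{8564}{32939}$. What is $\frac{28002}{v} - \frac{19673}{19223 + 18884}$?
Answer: $- \frac{17574230068259}{163174174} \approx -1.077 \cdot 10^{5}$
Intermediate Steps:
$v = - \frac{8564}{32939}$ ($v = \left(-8564\right) \frac{1}{32939} = - \frac{8564}{32939} \approx -0.26$)
$\frac{28002}{v} - \frac{19673}{19223 + 18884} = \frac{28002}{- \frac{8564}{32939}} - \frac{19673}{19223 + 18884} = 28002 \left(- \frac{32939}{8564}\right) - \frac{19673}{38107} = - \frac{461178939}{4282} - \frac{19673}{38107} = - \frac{17574230068259}{163174174}$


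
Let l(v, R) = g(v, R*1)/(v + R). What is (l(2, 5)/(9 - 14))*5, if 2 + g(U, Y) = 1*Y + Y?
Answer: -8/7 ≈ -1.1429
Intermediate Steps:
g(U, Y) = -2 + 2*Y (g(U, Y) = -2 + (1*Y + Y) = -2 + (Y + Y) = -2 + 2*Y)
l(v, R) = (-2 + 2*R)/(R + v) (l(v, R) = (-2 + 2*(R*1))/(v + R) = (-2 + 2*R)/(R + v))
(l(2, 5)/(9 - 14))*5 = ((2*(-1 + 5)/(5 + 2))/(9 - 14))*5 = ((2*4/7)/(-5))*5 = -2*4/(5*7)*5 = -⅕*8/7*5 = -8/35*5 = -8/7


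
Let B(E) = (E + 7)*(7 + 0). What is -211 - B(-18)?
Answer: -134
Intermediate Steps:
B(E) = 49 + 7*E (B(E) = (7 + E)*7 = 49 + 7*E)
-211 - B(-18) = -211 - (49 + 7*(-18)) = -211 - (49 - 126) = -211 - 1*(-77) = -211 + 77 = -134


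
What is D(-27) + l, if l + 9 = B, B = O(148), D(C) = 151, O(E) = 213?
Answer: 355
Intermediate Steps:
B = 213
l = 204 (l = -9 + 213 = 204)
D(-27) + l = 151 + 204 = 355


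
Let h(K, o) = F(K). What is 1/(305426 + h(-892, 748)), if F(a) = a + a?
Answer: 1/303642 ≈ 3.2934e-6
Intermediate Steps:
F(a) = 2*a
h(K, o) = 2*K
1/(305426 + h(-892, 748)) = 1/(305426 + 2*(-892)) = 1/(305426 - 1784) = 1/303642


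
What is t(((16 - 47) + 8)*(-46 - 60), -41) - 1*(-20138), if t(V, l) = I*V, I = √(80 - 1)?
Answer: 20138 + 2438*√79 ≈ 41807.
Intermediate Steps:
I = √79 ≈ 8.8882
t(V, l) = V*√79 (t(V, l) = √79*V = V*√79)
t(((16 - 47) + 8)*(-46 - 60), -41) - 1*(-20138) = (((16 - 47) + 8)*(-46 - 60))*√79 - 1*(-20138) = ((-31 + 8)*(-106))*√79 + 20138 = (-23*(-106))*√79 + 20138 = 2438*√79 + 20138 = 20138 + 2438*√79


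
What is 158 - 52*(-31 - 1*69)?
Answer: 5358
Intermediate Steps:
158 - 52*(-31 - 1*69) = 158 - 52*(-31 - 69) = 158 - 52*(-100) = 158 + 5200 = 5358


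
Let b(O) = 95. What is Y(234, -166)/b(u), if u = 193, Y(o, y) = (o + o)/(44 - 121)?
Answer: -468/7315 ≈ -0.063978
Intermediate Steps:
Y(o, y) = -2*o/77 (Y(o, y) = (2*o)/(-77) = (2*o)*(-1/77) = -2*o/77)
Y(234, -166)/b(u) = -2/77*234/95 = -468/77*1/95 = -468/7315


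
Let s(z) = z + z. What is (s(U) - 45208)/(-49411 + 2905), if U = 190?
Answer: 22414/23253 ≈ 0.96392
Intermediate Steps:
s(z) = 2*z
(s(U) - 45208)/(-49411 + 2905) = (2*190 - 45208)/(-49411 + 2905) = (380 - 45208)/(-46506) = -44828*(-1/46506) = 22414/23253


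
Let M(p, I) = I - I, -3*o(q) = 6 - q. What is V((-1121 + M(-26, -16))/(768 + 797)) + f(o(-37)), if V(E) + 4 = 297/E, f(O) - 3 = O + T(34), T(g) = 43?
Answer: -1301372/3363 ≈ -386.97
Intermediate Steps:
o(q) = -2 + q/3 (o(q) = -(6 - q)/3 = -2 + q/3)
f(O) = 46 + O (f(O) = 3 + (O + 43) = 3 + (43 + O) = 46 + O)
M(p, I) = 0
V(E) = -4 + 297/E
V((-1121 + M(-26, -16))/(768 + 797)) + f(o(-37)) = (-4 + 297/(((-1121 + 0)/(768 + 797)))) + (46 + (-2 + (1/3)*(-37))) = (-4 + 297/((-1121/1565))) + (46 + (-2 - 37/3)) = (-4 + 297/((-1121*1/1565))) + (46 - 43/3) = (-4 + 297/(-1121/1565)) + 95/3 = (-4 + 297*(-1565/1121)) + 95/3 = (-4 - 464805/1121) + 95/3 = -469289/1121 + 95/3 = -1301372/3363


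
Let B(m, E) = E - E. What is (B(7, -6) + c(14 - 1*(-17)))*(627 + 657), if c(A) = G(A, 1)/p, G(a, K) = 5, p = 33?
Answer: 2140/11 ≈ 194.55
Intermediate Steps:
B(m, E) = 0
c(A) = 5/33
(B(7, -6) + c(14 - 1*(-17)))*(627 + 657) = (0 + 5/33)*(627 + 657) = (5/33)*1284 = 2140/11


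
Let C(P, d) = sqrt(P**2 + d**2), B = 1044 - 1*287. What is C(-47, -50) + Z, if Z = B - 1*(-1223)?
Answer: 1980 + sqrt(4709) ≈ 2048.6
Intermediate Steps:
B = 757 (B = 1044 - 287 = 757)
Z = 1980 (Z = 757 - 1*(-1223) = 757 + 1223 = 1980)
C(-47, -50) + Z = sqrt((-47)**2 + (-50)**2) + 1980 = sqrt(2209 + 2500) + 1980 = sqrt(4709) + 1980 = 1980 + sqrt(4709)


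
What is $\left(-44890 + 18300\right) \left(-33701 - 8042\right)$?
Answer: $1109946370$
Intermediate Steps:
$\left(-44890 + 18300\right) \left(-33701 - 8042\right) = \left(-26590\right) \left(-41743\right) = 1109946370$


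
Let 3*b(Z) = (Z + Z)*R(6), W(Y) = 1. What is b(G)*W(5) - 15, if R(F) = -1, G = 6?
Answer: -19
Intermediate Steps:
b(Z) = -2*Z/3 (b(Z) = ((Z + Z)*(-1))/3 = ((2*Z)*(-1))/3 = (-2*Z)/3 = -2*Z/3)
b(G)*W(5) - 15 = -⅔*6*1 - 15 = -4*1 - 15 = -4 - 15 = -19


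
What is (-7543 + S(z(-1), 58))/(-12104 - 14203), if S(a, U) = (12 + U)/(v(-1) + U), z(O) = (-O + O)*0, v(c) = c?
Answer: 429881/1499499 ≈ 0.28668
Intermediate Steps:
z(O) = 0 (z(O) = 0*0 = 0)
S(a, U) = (12 + U)/(-1 + U)
(-7543 + S(z(-1), 58))/(-12104 - 14203) = (-7543 + (12 + 58)/(-1 + 58))/(-12104 - 14203) = (-7543 + 70/57)/(-26307) = (-7543 + (1/57)*70)*(-1/26307) = (-7543 + 70/57)*(-1/26307) = -429881/57*(-1/26307) = 429881/1499499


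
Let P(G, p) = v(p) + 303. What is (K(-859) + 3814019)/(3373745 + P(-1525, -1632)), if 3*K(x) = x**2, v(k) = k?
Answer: 6089969/5058624 ≈ 1.2039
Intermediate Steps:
K(x) = x**2/3
P(G, p) = 303 + p (P(G, p) = p + 303 = 303 + p)
(K(-859) + 3814019)/(3373745 + P(-1525, -1632)) = ((1/3)*(-859)**2 + 3814019)/(3373745 + (303 - 1632)) = ((1/3)*737881 + 3814019)/(3373745 - 1329) = (737881/3 + 3814019)/3372416 = (12179938/3)*(1/3372416) = 6089969/5058624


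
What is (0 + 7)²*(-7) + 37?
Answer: -306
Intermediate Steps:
(0 + 7)²*(-7) + 37 = 7²*(-7) + 37 = 49*(-7) + 37 = -343 + 37 = -306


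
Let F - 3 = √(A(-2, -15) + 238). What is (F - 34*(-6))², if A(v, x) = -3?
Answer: (207 + √235)² ≈ 49431.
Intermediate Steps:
F = 3 + √235 (F = 3 + √(-3 + 238) = 3 + √235 ≈ 18.330)
(F - 34*(-6))² = ((3 + √235) - 34*(-6))² = ((3 + √235) + 204)² = (207 + √235)²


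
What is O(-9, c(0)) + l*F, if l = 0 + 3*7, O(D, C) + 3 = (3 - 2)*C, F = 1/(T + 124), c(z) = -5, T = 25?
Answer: -1171/149 ≈ -7.8591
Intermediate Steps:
F = 1/149 (F = 1/(25 + 124) = 1/149 ≈ 0.0067114)
O(D, C) = -3 + C (O(D, C) = -3 + (3 - 2)*C = -3 + 1*C = -3 + C)
l = 21 (l = 0 + 21 = 21)
O(-9, c(0)) + l*F = (-3 - 5) + 21*(1/149) = -8 + 21/149 = -1171/149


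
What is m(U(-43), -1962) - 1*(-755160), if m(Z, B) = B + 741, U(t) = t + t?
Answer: 753939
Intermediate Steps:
U(t) = 2*t
m(Z, B) = 741 + B
m(U(-43), -1962) - 1*(-755160) = (741 - 1962) - 1*(-755160) = -1221 + 755160 = 753939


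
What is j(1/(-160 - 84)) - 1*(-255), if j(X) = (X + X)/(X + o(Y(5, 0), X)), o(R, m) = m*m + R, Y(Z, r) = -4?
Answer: 60789173/238387 ≈ 255.00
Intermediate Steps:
o(R, m) = R + m² (o(R, m) = m² + R = R + m²)
j(X) = 2*X/(-4 + X + X²) (j(X) = (X + X)/(X + (-4 + X²)) = (2*X)/(-4 + X + X²) = 2*X/(-4 + X + X²))
j(1/(-160 - 84)) - 1*(-255) = 2/((-160 - 84)*(-4 + 1/(-160 - 84) + (1/(-160 - 84))²)) - 1*(-255) = 2/(-244*(-4 + 1/(-244) + (1/(-244))²)) + 255 = 2*(-1/244)/(-4 - 1/244 + (-1/244)²) + 255 = 2*(-1/244)/(-4 - 1/244 + 1/59536) + 255 = 2*(-1/244)/(-238387/59536) + 255 = 2*(-1/244)*(-59536/238387) + 255 = 488/238387 + 255 = 60789173/238387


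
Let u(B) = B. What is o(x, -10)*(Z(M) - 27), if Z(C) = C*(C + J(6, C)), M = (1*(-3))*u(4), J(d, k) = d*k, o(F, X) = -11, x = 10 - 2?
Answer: -10791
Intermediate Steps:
x = 8
M = -12 (M = (1*(-3))*4 = -3*4 = -12)
Z(C) = 7*C² (Z(C) = C*(C + 6*C) = C*(7*C) = 7*C²)
o(x, -10)*(Z(M) - 27) = -11*(7*(-12)² - 27) = -11*(7*144 - 27) = -11*(1008 - 27) = -11*981 = -10791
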